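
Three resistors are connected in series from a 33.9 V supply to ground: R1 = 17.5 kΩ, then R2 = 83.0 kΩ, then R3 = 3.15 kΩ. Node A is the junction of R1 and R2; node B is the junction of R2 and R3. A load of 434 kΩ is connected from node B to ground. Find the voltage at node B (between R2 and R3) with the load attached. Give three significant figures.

V ≈ 1.02 V

At node B, R3 is in parallel with the load: R3‖R_L = 3.127 kΩ.
Below node A the resistance is R2 + (R3‖R_L) = 86.13 kΩ, so V_A = 33.9 × 86.13/103.6 = 28.18 V.
Then V_B = V_A × (R3‖R_L)/(R2 + R3‖R_L) = 28.18 × 3.127/86.13 = 1.02 V.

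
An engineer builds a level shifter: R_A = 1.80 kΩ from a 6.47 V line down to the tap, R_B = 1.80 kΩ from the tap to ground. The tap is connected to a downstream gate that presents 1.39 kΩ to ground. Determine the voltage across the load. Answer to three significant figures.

V_out ≈ 1.96 V

The load sits in parallel with R_B: R_B‖R_L = (1.80 × 1.39) / (1.80 + 1.39) = 0.7843 kΩ.
V_out = 6.47 × 0.7843 / (1.80 + 0.7843) = 6.47 × 0.7843/2.584 = 1.96 V.
(Unloaded it would have been 3.23 V.)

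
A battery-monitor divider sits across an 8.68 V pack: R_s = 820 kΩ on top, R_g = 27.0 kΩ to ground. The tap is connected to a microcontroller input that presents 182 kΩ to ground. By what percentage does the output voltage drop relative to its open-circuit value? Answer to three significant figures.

Unloaded V = 8.68 × 27.0/847.0 = 0.27669 V.
Loaded: R_g‖R_L = 23.51 kΩ, giving V = 8.68 × 23.51/843.5 = 0.24195 V.
Drop = (0.27669 − 0.24195) / 0.27669 = 12.6 %.

12.6 %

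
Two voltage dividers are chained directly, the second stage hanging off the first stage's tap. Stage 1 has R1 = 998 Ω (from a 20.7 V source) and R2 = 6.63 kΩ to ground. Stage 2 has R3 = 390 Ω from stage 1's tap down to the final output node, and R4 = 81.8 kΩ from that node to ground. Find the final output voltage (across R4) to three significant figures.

V_out ≈ 17.7 V

Stage 2 presents R3+R4 = 82190 Ω as a load on stage 1's tap.
Stage 1's lower leg becomes R2‖(R3+R4) = 6135 Ω, so V_mid = 20.7 × 6135/7133 = 17.80 V.
Stage 2 is itself unloaded: V_out = V_mid × R4/(R3+R4) = 17.80 × 81800/82190 = 17.7 V.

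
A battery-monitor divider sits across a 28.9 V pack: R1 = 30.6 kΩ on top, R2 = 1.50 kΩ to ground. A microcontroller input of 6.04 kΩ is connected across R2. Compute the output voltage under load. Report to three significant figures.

The load sits in parallel with R2: R2‖R_L = (1.50 × 6.04) / (1.50 + 6.04) = 1.202 kΩ.
V_out = 28.9 × 1.202 / (30.6 + 1.202) = 28.9 × 1.202/31.80 = 1.09 V.
(Unloaded it would have been 1.35 V.)

V_out ≈ 1.09 V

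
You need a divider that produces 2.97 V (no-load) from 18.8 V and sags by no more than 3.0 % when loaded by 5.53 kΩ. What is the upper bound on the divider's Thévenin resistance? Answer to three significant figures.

Loading drop = R_th/(R_th + R_L) ≤ 0.0300, so R_th ≤ R_L · ε/(1−ε) = 5.53 kΩ × 0.0300/0.9700 = 171 Ω.
(Any R1, R2 with R2/(R1+R2) = 0.158 and R1‖R2 ≤ 171 Ω will meet the spec.)

R_th ≤ 171 Ω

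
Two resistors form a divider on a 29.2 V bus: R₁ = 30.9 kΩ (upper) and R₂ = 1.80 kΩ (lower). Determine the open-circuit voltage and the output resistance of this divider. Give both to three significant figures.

V_th is the open-circuit tap voltage: 29.2 × 1.80/(30.9 + 1.80) = 1.61 V.
With the supply zeroed, R₁ and R₂ appear in parallel from the tap: R_th = R₁‖R₂ = (30.9 × 1.80)/32.70 = 1.70 kΩ.

V_th = 1.61 V, R_th = 1.70 kΩ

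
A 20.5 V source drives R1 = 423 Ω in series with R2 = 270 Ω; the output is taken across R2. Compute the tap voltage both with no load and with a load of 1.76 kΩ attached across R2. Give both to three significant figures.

Unloaded: 7.99 V; loaded: 7.30 V

Open-circuit: V = 20.5 × 270/(423 + 270) = 7.99 V.
With the load, R2 becomes R2‖R_L = 234.1 Ω, so V = 20.5 × 234.1/657.1 = 7.30 V.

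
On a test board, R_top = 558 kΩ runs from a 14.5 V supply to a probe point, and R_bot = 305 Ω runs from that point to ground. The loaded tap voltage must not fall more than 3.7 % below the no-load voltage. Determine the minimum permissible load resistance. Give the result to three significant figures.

Output resistance R_th = R_top‖R_bot = (558000 × 305)/558300 = 304.8 Ω.
The fractional drop is R_th/(R_th + R_L); requiring this ≤ 0.0370 gives R_L ≥ R_th(1/0.0370 − 1) = 304.8 × 26.03 = 7.93 kΩ.

R_L(min) ≈ 7.93 kΩ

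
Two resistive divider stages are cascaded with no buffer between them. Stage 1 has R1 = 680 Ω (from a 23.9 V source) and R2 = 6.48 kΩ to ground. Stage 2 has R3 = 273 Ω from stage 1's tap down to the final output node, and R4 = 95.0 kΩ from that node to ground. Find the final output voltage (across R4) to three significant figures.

Stage 2 presents R3+R4 = 95270 Ω as a load on stage 1's tap.
Stage 1's lower leg becomes R2‖(R3+R4) = 6067 Ω, so V_mid = 23.9 × 6067/6747 = 21.49 V.
Stage 2 is itself unloaded: V_out = V_mid × R4/(R3+R4) = 21.49 × 95000/95270 = 21.4 V.

V_out ≈ 21.4 V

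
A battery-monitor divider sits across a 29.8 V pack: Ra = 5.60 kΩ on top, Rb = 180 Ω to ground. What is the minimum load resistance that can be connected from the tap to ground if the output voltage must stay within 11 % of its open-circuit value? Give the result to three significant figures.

R_L(min) ≈ 1.41 kΩ

Output resistance R_th = Ra‖Rb = (5600 × 180)/5780 = 174.4 Ω.
The fractional drop is R_th/(R_th + R_L); requiring this ≤ 0.110 gives R_L ≥ R_th(1/0.110 − 1) = 174.4 × 8.091 = 1.41 kΩ.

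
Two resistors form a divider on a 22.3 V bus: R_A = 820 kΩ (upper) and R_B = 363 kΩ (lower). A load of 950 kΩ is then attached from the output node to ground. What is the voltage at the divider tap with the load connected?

V_out ≈ 5.41 V

The load sits in parallel with R_B: R_B‖R_L = (363 × 950) / (363 + 950) = 262.6 kΩ.
V_out = 22.3 × 262.6 / (820 + 262.6) = 22.3 × 262.6/1083 = 5.41 V.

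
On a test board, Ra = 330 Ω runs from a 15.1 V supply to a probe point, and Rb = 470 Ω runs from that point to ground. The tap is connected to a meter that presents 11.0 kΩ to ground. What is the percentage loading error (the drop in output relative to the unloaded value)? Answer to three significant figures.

The divider's output (Thévenin) resistance is Ra‖Rb = 193.9 Ω.
Fractional drop under load = R_th/(R_th + R_L) = 193.9 / (193.9 + 11000) = 0.01732.
So the output falls by 1.73 %.

1.73 %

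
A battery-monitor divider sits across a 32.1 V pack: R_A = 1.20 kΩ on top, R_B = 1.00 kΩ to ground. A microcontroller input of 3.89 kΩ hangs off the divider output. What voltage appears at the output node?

V_out ≈ 12.8 V

The load sits in parallel with R_B: R_B‖R_L = (1.00 × 3.89) / (1.00 + 3.89) = 0.7955 kΩ.
V_out = 32.1 × 0.7955 / (1.20 + 0.7955) = 32.1 × 0.7955/1.996 = 12.8 V.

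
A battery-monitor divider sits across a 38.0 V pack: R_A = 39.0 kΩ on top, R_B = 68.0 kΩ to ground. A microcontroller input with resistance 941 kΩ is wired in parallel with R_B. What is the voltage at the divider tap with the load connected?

The load sits in parallel with R_B: R_B‖R_L = (68.0 × 941) / (68.0 + 941) = 63.42 kΩ.
V_out = 38.0 × 63.42 / (39.0 + 63.42) = 38.0 × 63.42/102.4 = 23.5 V.
(Unloaded it would have been 24.1 V.)

V_out ≈ 23.5 V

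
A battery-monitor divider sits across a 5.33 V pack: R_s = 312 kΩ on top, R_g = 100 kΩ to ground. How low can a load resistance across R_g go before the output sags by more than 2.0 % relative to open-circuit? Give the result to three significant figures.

Output resistance R_th = R_s‖R_g = (312 × 100)/412.0 = 75.73 kΩ.
The fractional drop is R_th/(R_th + R_L); requiring this ≤ 0.0200 gives R_L ≥ R_th(1/0.0200 − 1) = 75.73 × 49.00 = 3.71 MΩ.

R_L(min) ≈ 3.71 MΩ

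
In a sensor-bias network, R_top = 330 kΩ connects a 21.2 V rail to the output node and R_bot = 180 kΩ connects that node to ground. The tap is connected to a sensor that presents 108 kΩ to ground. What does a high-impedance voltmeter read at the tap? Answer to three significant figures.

The load sits in parallel with R_bot: R_bot‖R_L = (180 × 108) / (180 + 108) = 67.50 kΩ.
V_out = 21.2 × 67.50 / (330 + 67.50) = 21.2 × 67.50/397.5 = 3.60 V.

V_out ≈ 3.60 V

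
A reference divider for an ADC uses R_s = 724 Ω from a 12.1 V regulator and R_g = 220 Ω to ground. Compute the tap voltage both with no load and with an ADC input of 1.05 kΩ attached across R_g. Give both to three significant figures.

Open-circuit: V = 12.1 × 220/(724 + 220) = 2.82 V.
With the load, R_g becomes R_g‖R_L = 181.9 Ω, so V = 12.1 × 181.9/905.9 = 2.43 V.

Unloaded: 2.82 V; loaded: 2.43 V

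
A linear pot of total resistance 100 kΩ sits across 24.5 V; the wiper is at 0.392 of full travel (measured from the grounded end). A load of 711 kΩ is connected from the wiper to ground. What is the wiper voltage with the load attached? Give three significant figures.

The wiper splits the pot into (1−α)R = 60.80 kΩ above and αR = 39.20 kΩ below.
Lower section ‖ load = 37.15 kΩ.
V_wiper = 24.5 × 37.15/(60.80 + 37.15) = 9.29 V.

V ≈ 9.29 V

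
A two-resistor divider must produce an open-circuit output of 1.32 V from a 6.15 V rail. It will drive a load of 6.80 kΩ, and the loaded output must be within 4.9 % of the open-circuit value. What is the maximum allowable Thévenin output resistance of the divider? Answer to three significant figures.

R_th ≤ 350 Ω

Loading drop = R_th/(R_th + R_L) ≤ 0.0490, so R_th ≤ R_L · ε/(1−ε) = 6.80 kΩ × 0.0490/0.9510 = 350 Ω.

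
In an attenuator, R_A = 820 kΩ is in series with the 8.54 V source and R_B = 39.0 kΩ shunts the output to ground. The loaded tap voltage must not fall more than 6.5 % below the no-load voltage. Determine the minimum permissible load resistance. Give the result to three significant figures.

Output resistance R_th = R_A‖R_B = (820 × 39.0)/859.0 = 37.23 kΩ.
The fractional drop is R_th/(R_th + R_L); requiring this ≤ 0.0650 gives R_L ≥ R_th(1/0.0650 − 1) = 37.23 × 14.38 = 536 kΩ.

R_L(min) ≈ 536 kΩ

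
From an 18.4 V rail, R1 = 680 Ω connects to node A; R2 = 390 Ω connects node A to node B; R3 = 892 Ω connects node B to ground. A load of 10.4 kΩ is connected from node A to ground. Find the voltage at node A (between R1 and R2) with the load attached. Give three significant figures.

V ≈ 11.5 V

Below node A the series string R2+R3 = 1282 Ω sits in parallel with the 10400 Ω load: 1141 Ω.
V_A = 18.4 × 1141/(680 + 1141) = 11.5 V.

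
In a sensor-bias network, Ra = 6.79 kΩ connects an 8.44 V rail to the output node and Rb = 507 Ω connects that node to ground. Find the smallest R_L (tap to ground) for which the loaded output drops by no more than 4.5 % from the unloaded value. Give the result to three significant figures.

Output resistance R_th = Ra‖Rb = (6790 × 507)/7297 = 471.8 Ω.
The fractional drop is R_th/(R_th + R_L); requiring this ≤ 0.0450 gives R_L ≥ R_th(1/0.0450 − 1) = 471.8 × 21.22 = 10.0 kΩ.

R_L(min) ≈ 10.0 kΩ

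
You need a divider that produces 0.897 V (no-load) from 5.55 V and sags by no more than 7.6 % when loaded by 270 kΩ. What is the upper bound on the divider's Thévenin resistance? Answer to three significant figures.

R_th ≤ 22.2 kΩ

Loading drop = R_th/(R_th + R_L) ≤ 0.0760, so R_th ≤ R_L · ε/(1−ε) = 270 kΩ × 0.0760/0.9240 = 22.2 kΩ.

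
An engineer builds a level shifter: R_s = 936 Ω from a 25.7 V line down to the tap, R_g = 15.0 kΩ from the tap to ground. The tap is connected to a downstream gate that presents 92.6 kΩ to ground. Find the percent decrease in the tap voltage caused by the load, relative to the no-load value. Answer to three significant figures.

0.942 %

The divider's output (Thévenin) resistance is R_s‖R_g = 881.0 Ω.
Fractional drop under load = R_th/(R_th + R_L) = 881.0 / (881.0 + 92600) = 0.009425.
So the output falls by 0.942 %.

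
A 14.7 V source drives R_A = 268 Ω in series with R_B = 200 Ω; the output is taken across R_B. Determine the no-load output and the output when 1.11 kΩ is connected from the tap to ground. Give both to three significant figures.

Unloaded: 6.28 V; loaded: 5.69 V

Open-circuit: V = 14.7 × 200/(268 + 200) = 6.28 V.
With the load, R_B becomes R_B‖R_L = 169.5 Ω, so V = 14.7 × 169.5/437.5 = 5.69 V.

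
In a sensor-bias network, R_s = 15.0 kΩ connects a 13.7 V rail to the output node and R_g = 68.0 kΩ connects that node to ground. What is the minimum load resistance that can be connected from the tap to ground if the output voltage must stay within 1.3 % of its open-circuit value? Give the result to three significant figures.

Output resistance R_th = R_s‖R_g = (15.0 × 68.0)/83.00 = 12.29 kΩ.
The fractional drop is R_th/(R_th + R_L); requiring this ≤ 0.0130 gives R_L ≥ R_th(1/0.0130 − 1) = 12.29 × 75.92 = 933 kΩ.

R_L(min) ≈ 933 kΩ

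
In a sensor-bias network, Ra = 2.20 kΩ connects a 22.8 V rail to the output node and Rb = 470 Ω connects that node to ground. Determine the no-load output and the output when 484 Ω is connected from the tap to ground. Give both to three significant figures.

Open-circuit: V = 22.8 × 470/(2200 + 470) = 4.01 V.
With the load, Rb becomes Rb‖R_L = 238.4 Ω, so V = 22.8 × 238.4/2438 = 2.23 V.

Unloaded: 4.01 V; loaded: 2.23 V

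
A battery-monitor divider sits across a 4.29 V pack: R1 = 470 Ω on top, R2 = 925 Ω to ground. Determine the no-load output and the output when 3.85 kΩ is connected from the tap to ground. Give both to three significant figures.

Unloaded: 2.84 V; loaded: 2.63 V

Open-circuit: V = 4.29 × 925/(470 + 925) = 2.84 V.
With the load, R2 becomes R2‖R_L = 745.8 Ω, so V = 4.29 × 745.8/1216 = 2.63 V.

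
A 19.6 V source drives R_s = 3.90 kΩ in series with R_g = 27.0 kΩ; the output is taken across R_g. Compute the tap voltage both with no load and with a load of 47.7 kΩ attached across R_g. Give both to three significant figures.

Unloaded: 17.1 V; loaded: 16.0 V

Open-circuit: V = 19.6 × 27.0/(3.90 + 27.0) = 17.1 V.
With the load, R_g becomes R_g‖R_L = 17.24 kΩ, so V = 19.6 × 17.24/21.14 = 16.0 V.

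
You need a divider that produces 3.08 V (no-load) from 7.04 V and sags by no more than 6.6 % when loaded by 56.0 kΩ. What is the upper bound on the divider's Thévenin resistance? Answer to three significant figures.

Loading drop = R_th/(R_th + R_L) ≤ 0.0660, so R_th ≤ R_L · ε/(1−ε) = 56.0 kΩ × 0.0660/0.9340 = 3.96 kΩ.

R_th ≤ 3.96 kΩ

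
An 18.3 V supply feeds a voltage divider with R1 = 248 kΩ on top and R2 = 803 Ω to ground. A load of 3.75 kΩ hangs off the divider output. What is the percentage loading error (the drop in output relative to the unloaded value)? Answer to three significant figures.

17.6 %

The divider's output (Thévenin) resistance is R1‖R2 = 800.4 Ω.
Fractional drop under load = R_th/(R_th + R_L) = 800.4 / (800.4 + 3750) = 0.1759.
So the output falls by 17.6 %.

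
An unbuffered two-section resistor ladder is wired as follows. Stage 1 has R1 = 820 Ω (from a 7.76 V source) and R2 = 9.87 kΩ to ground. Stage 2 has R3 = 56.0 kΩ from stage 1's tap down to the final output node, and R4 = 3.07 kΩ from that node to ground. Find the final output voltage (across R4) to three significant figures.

V_out ≈ 0.368 V

Stage 2 presents R3+R4 = 59070 Ω as a load on stage 1's tap.
Stage 1's lower leg becomes R2‖(R3+R4) = 8457 Ω, so V_mid = 7.76 × 8457/9277 = 7.074 V.
Stage 2 is itself unloaded: V_out = V_mid × R4/(R3+R4) = 7.074 × 3070/59070 = 0.368 V.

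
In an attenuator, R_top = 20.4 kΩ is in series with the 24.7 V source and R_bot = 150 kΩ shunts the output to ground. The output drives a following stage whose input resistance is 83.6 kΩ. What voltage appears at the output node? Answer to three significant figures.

The load sits in parallel with R_bot: R_bot‖R_L = (150 × 83.6) / (150 + 83.6) = 53.68 kΩ.
V_out = 24.7 × 53.68 / (20.4 + 53.68) = 24.7 × 53.68/74.08 = 17.9 V.

V_out ≈ 17.9 V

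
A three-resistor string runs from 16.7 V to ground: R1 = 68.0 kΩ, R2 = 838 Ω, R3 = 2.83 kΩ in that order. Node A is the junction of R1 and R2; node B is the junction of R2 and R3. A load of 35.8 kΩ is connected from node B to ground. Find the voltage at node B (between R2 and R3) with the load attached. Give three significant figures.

V ≈ 0.613 V

At node B, R3 is in parallel with the load: R3‖R_L = 2623 Ω.
Below node A the resistance is R2 + (R3‖R_L) = 3461 Ω, so V_A = 16.7 × 3461/71460 = 0.8087 V.
Then V_B = V_A × (R3‖R_L)/(R2 + R3‖R_L) = 0.8087 × 2623/3461 = 0.613 V.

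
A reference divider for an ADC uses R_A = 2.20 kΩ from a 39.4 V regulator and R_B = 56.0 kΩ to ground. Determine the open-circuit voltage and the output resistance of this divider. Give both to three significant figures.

V_th is the open-circuit tap voltage: 39.4 × 56.0/(2.20 + 56.0) = 37.9 V.
With the supply zeroed, R_A and R_B appear in parallel from the tap: R_th = R_A‖R_B = (2.20 × 56.0)/58.20 = 2.12 kΩ.

V_th = 37.9 V, R_th = 2.12 kΩ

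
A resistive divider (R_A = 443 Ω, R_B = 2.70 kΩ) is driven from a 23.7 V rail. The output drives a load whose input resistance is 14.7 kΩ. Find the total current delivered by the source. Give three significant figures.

R_B‖R_L = 2281 Ω, so the source sees R_A + R_B‖R_L = 2724 Ω.
I = 23.7 V / 2724 Ω = 8.70 mA.

I ≈ 8.70 mA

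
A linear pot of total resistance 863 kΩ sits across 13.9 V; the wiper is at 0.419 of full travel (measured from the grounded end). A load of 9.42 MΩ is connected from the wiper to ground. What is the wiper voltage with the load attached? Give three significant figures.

V ≈ 5.70 V

The wiper splits the pot into (1−α)R = 501.4 kΩ above and αR = 361.6 kΩ below.
Lower section ‖ load = 348.2 kΩ.
V_wiper = 13.9 × 348.2/(501.4 + 348.2) = 5.70 V.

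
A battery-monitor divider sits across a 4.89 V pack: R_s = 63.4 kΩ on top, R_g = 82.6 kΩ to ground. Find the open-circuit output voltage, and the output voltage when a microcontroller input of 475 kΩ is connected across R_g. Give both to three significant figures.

Unloaded: 2.77 V; loaded: 2.57 V

Open-circuit: V = 4.89 × 82.6/(63.4 + 82.6) = 2.77 V.
With the load, R_g becomes R_g‖R_L = 70.36 kΩ, so V = 4.89 × 70.36/133.8 = 2.57 V.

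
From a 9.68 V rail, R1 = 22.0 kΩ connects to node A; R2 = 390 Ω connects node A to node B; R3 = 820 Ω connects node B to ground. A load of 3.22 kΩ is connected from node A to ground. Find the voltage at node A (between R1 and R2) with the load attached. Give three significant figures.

V ≈ 0.372 V

Below node A the series string R2+R3 = 1210 Ω sits in parallel with the 3220 Ω load: 879.5 Ω.
V_A = 9.68 × 879.5/(22000 + 879.5) = 0.372 V.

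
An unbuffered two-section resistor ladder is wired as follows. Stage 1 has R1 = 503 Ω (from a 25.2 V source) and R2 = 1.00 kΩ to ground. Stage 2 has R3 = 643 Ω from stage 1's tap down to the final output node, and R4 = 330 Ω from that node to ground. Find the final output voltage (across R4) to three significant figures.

Stage 2 presents R3+R4 = 973.0 Ω as a load on stage 1's tap.
Stage 1's lower leg becomes R2‖(R3+R4) = 493.2 Ω, so V_mid = 25.2 × 493.2/996.2 = 12.48 V.
Stage 2 is itself unloaded: V_out = V_mid × R4/(R3+R4) = 12.48 × 330/973.0 = 4.23 V.

V_out ≈ 4.23 V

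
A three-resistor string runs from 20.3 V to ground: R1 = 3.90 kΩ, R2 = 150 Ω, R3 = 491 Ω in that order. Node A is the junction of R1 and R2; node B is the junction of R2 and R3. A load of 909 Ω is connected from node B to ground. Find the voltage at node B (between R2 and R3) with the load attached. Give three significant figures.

V ≈ 1.48 V

At node B, R3 is in parallel with the load: R3‖R_L = 318.8 Ω.
Below node A the resistance is R2 + (R3‖R_L) = 468.8 Ω, so V_A = 20.3 × 468.8/4369 = 2.178 V.
Then V_B = V_A × (R3‖R_L)/(R2 + R3‖R_L) = 2.178 × 318.8/468.8 = 1.48 V.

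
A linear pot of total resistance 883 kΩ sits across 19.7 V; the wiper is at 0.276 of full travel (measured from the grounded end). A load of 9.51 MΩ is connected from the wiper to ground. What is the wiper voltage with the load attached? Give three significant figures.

V ≈ 5.34 V

The wiper splits the pot into (1−α)R = 639.3 kΩ above and αR = 243.7 kΩ below.
Lower section ‖ load = 237.6 kΩ.
V_wiper = 19.7 × 237.6/(639.3 + 237.6) = 5.34 V.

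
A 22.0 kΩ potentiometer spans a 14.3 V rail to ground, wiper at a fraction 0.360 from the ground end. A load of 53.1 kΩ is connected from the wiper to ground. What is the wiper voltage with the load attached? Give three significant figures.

The wiper splits the pot into (1−α)R = 14.08 kΩ above and αR = 7.920 kΩ below.
Lower section ‖ load = 6.892 kΩ.
V_wiper = 14.3 × 6.892/(14.08 + 6.892) = 4.70 V.

V ≈ 4.70 V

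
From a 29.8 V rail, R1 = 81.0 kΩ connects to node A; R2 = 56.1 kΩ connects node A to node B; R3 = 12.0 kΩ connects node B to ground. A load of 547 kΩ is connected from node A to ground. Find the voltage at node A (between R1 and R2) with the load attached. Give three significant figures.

V ≈ 12.7 V

Below node A the series string R2+R3 = 68.10 kΩ sits in parallel with the 547 kΩ load: 60.56 kΩ.
V_A = 29.8 × 60.56/(81.0 + 60.56) = 12.7 V.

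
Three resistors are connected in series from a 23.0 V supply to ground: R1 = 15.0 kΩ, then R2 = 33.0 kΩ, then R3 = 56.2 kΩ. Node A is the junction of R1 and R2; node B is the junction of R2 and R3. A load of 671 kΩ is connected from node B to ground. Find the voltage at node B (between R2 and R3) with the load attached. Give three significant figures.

At node B, R3 is in parallel with the load: R3‖R_L = 51.86 kΩ.
Below node A the resistance is R2 + (R3‖R_L) = 84.86 kΩ, so V_A = 23.0 × 84.86/99.86 = 19.55 V.
Then V_B = V_A × (R3‖R_L)/(R2 + R3‖R_L) = 19.55 × 51.86/84.86 = 11.9 V.

V ≈ 11.9 V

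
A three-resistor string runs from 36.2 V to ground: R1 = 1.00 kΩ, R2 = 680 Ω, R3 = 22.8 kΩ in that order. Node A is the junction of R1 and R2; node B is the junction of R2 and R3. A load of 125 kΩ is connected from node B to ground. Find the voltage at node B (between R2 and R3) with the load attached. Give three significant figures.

V ≈ 33.3 V

At node B, R3 is in parallel with the load: R3‖R_L = 19280 Ω.
Below node A the resistance is R2 + (R3‖R_L) = 19960 Ω, so V_A = 36.2 × 19960/20960 = 34.47 V.
Then V_B = V_A × (R3‖R_L)/(R2 + R3‖R_L) = 34.47 × 19280/19960 = 33.3 V.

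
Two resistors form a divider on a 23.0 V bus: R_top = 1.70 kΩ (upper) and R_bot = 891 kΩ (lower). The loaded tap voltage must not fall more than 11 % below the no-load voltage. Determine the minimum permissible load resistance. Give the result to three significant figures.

Output resistance R_th = R_top‖R_bot = (1.70 × 891)/892.7 = 1.697 kΩ.
The fractional drop is R_th/(R_th + R_L); requiring this ≤ 0.110 gives R_L ≥ R_th(1/0.110 − 1) = 1.697 × 8.091 = 13.7 kΩ.

R_L(min) ≈ 13.7 kΩ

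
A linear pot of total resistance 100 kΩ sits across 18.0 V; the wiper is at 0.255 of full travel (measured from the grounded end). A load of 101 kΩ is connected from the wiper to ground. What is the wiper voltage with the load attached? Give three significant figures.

V ≈ 3.86 V

The wiper splits the pot into (1−α)R = 74.50 kΩ above and αR = 25.50 kΩ below.
Lower section ‖ load = 20.36 kΩ.
V_wiper = 18.0 × 20.36/(74.50 + 20.36) = 3.86 V.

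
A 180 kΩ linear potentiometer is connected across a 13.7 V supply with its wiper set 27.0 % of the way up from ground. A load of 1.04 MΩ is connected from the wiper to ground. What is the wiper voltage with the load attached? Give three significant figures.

The wiper splits the pot into (1−α)R = 131.4 kΩ above and αR = 48.60 kΩ below.
Lower section ‖ load = 46.43 kΩ.
V_wiper = 13.7 × 46.43/(131.4 + 46.43) = 3.58 V.

V ≈ 3.58 V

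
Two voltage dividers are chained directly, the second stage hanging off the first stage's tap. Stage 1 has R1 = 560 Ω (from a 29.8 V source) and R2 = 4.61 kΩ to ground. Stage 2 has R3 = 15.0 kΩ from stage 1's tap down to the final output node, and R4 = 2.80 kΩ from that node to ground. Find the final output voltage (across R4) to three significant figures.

V_out ≈ 4.07 V

Stage 2 presents R3+R4 = 17800 Ω as a load on stage 1's tap.
Stage 1's lower leg becomes R2‖(R3+R4) = 3662 Ω, so V_mid = 29.8 × 3662/4222 = 25.85 V.
Stage 2 is itself unloaded: V_out = V_mid × R4/(R3+R4) = 25.85 × 2800/17800 = 4.07 V.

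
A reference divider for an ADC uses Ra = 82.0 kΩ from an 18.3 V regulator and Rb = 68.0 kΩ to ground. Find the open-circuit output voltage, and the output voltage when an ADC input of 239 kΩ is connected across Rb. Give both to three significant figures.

Unloaded: 8.30 V; loaded: 7.18 V

Open-circuit: V = 18.3 × 68.0/(82.0 + 68.0) = 8.30 V.
With the load, Rb becomes Rb‖R_L = 52.94 kΩ, so V = 18.3 × 52.94/134.9 = 7.18 V.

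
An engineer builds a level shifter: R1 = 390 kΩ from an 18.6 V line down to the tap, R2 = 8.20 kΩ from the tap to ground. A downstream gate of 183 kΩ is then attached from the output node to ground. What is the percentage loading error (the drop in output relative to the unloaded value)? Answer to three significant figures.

4.20 %

The divider's output (Thévenin) resistance is R1‖R2 = 8.031 kΩ.
Fractional drop under load = R_th/(R_th + R_L) = 8.031 / (8.031 + 183) = 0.04204.
So the output falls by 4.20 %.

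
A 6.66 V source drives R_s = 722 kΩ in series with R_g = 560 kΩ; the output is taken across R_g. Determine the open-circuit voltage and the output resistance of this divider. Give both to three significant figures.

V_th is the open-circuit tap voltage: 6.66 × 560/(722 + 560) = 2.91 V.
With the supply zeroed, R_s and R_g appear in parallel from the tap: R_th = R_s‖R_g = (722 × 560)/1282 = 315 kΩ.

V_th = 2.91 V, R_th = 315 kΩ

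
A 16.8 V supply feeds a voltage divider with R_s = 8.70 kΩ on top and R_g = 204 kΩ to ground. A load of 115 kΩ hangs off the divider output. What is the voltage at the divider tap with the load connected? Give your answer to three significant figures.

The load sits in parallel with R_g: R_g‖R_L = (204 × 115) / (204 + 115) = 73.54 kΩ.
V_out = 16.8 × 73.54 / (8.70 + 73.54) = 16.8 × 73.54/82.24 = 15.0 V.
(Unloaded it would have been 16.1 V.)

V_out ≈ 15.0 V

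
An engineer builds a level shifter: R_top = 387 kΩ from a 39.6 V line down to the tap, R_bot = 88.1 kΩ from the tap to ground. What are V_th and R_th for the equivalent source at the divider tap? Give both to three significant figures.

V_th is the open-circuit tap voltage: 39.6 × 88.1/(387 + 88.1) = 7.34 V.
With the supply zeroed, R_top and R_bot appear in parallel from the tap: R_th = R_top‖R_bot = (387 × 88.1)/475.1 = 71.8 kΩ.

V_th = 7.34 V, R_th = 71.8 kΩ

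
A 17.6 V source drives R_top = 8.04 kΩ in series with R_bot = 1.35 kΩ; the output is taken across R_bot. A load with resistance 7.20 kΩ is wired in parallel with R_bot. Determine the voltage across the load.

The load sits in parallel with R_bot: R_bot‖R_L = (1.35 × 7.20) / (1.35 + 7.20) = 1.137 kΩ.
V_out = 17.6 × 1.137 / (8.04 + 1.137) = 17.6 × 1.137/9.177 = 2.18 V.

V_out ≈ 2.18 V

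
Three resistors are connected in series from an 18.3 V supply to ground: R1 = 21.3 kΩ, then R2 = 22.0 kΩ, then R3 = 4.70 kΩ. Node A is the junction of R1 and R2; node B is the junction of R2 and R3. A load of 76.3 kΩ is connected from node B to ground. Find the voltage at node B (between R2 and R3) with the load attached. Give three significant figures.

At node B, R3 is in parallel with the load: R3‖R_L = 4.427 kΩ.
Below node A the resistance is R2 + (R3‖R_L) = 26.43 kΩ, so V_A = 18.3 × 26.43/47.73 = 10.13 V.
Then V_B = V_A × (R3‖R_L)/(R2 + R3‖R_L) = 10.13 × 4.427/26.43 = 1.70 V.

V ≈ 1.70 V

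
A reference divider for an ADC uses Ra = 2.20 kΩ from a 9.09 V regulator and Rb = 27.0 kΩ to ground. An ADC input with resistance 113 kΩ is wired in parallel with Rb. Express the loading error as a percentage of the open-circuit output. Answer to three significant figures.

1.77 %

The divider's output (Thévenin) resistance is Ra‖Rb = 2.034 kΩ.
Fractional drop under load = R_th/(R_th + R_L) = 2.034 / (2.034 + 113) = 0.01768.
So the output falls by 1.77 %.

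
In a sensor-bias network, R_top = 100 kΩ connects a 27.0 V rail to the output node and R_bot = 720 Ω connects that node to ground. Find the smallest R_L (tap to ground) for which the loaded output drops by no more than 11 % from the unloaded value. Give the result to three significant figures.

Output resistance R_th = R_top‖R_bot = (100000 × 720)/100700 = 714.9 Ω.
The fractional drop is R_th/(R_th + R_L); requiring this ≤ 0.110 gives R_L ≥ R_th(1/0.110 − 1) = 714.9 × 8.091 = 5.78 kΩ.

R_L(min) ≈ 5.78 kΩ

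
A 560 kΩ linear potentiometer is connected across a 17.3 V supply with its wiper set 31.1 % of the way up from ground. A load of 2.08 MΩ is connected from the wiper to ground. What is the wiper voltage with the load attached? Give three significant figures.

V ≈ 5.09 V

The wiper splits the pot into (1−α)R = 385.8 kΩ above and αR = 174.2 kΩ below.
Lower section ‖ load = 160.7 kΩ.
V_wiper = 17.3 × 160.7/(385.8 + 160.7) = 5.09 V.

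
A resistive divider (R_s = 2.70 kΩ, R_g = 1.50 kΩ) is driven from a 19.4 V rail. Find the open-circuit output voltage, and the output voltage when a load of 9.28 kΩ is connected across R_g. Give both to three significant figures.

Open-circuit: V = 19.4 × 1.50/(2.70 + 1.50) = 6.93 V.
With the load, R_g becomes R_g‖R_L = 1.291 kΩ, so V = 19.4 × 1.291/3.991 = 6.28 V.

Unloaded: 6.93 V; loaded: 6.28 V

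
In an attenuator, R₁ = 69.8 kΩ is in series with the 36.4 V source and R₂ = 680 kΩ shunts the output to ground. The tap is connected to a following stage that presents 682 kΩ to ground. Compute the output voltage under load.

V_out ≈ 30.2 V

The load sits in parallel with R₂: R₂‖R_L = (680 × 682) / (680 + 682) = 340.5 kΩ.
V_out = 36.4 × 340.5 / (69.8 + 340.5) = 36.4 × 340.5/410.3 = 30.2 V.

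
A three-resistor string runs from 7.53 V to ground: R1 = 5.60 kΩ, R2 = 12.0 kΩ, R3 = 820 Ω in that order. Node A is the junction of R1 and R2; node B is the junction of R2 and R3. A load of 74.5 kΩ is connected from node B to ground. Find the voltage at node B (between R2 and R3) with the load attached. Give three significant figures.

V ≈ 0.332 V

At node B, R3 is in parallel with the load: R3‖R_L = 811.1 Ω.
Below node A the resistance is R2 + (R3‖R_L) = 12810 Ω, so V_A = 7.53 × 12810/18410 = 5.240 V.
Then V_B = V_A × (R3‖R_L)/(R2 + R3‖R_L) = 5.240 × 811.1/12810 = 0.332 V.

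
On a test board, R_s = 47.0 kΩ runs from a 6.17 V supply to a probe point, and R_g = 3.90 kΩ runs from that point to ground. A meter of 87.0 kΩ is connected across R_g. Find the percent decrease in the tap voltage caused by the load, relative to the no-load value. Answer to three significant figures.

The divider's output (Thévenin) resistance is R_s‖R_g = 3.601 kΩ.
Fractional drop under load = R_th/(R_th + R_L) = 3.601 / (3.601 + 87.0) = 0.03975.
So the output falls by 3.97 %.

3.97 %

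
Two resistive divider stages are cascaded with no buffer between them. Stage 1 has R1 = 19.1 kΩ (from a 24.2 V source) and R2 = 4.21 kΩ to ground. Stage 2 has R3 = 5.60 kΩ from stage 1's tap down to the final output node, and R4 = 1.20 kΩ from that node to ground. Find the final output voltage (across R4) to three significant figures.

Stage 2 presents R3+R4 = 6.800 kΩ as a load on stage 1's tap.
Stage 1's lower leg becomes R2‖(R3+R4) = 2.600 kΩ, so V_mid = 24.2 × 2.600/21.70 = 2.900 V.
Stage 2 is itself unloaded: V_out = V_mid × R4/(R3+R4) = 2.900 × 1.20/6.800 = 0.512 V.

V_out ≈ 0.512 V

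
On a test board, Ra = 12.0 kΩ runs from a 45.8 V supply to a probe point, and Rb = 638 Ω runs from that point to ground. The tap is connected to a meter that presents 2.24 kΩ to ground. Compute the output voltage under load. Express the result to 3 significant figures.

The load sits in parallel with Rb: Rb‖R_L = (638 × 2240) / (638 + 2240) = 496.6 Ω.
V_out = 45.8 × 496.6 / (12000 + 496.6) = 45.8 × 496.6/12500 = 1.82 V.

V_out ≈ 1.82 V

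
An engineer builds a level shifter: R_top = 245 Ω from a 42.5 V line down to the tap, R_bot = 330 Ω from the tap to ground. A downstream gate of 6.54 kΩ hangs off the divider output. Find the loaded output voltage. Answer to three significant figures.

The load sits in parallel with R_bot: R_bot‖R_L = (330 × 6540) / (330 + 6540) = 314.1 Ω.
V_out = 42.5 × 314.1 / (245 + 314.1) = 42.5 × 314.1/559.1 = 23.9 V.
(Unloaded it would have been 24.4 V.)

V_out ≈ 23.9 V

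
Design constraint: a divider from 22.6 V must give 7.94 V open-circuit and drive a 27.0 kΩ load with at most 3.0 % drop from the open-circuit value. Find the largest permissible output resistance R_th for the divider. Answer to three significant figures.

Loading drop = R_th/(R_th + R_L) ≤ 0.0300, so R_th ≤ R_L · ε/(1−ε) = 27.0 kΩ × 0.0300/0.9700 = 835 Ω.

R_th ≤ 835 Ω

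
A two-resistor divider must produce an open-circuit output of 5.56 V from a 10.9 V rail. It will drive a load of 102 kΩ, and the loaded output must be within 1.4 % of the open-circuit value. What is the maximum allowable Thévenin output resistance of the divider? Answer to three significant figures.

R_th ≤ 1.45 kΩ

Loading drop = R_th/(R_th + R_L) ≤ 0.0140, so R_th ≤ R_L · ε/(1−ε) = 102 kΩ × 0.0140/0.9860 = 1.45 kΩ.
(Any R1, R2 with R2/(R1+R2) = 0.510 and R1‖R2 ≤ 1.45 kΩ will meet the spec.)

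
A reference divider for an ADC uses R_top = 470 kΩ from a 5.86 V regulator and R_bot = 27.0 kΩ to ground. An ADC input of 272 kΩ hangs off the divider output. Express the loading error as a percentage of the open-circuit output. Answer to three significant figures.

Unloaded V = 5.86 × 27.0/497.0 = 0.31835 V.
Loaded: R_bot‖R_L = 24.56 kΩ, giving V = 5.86 × 24.56/494.6 = 0.29103 V.
Drop = (0.31835 − 0.29103) / 0.31835 = 8.58 %.

8.58 %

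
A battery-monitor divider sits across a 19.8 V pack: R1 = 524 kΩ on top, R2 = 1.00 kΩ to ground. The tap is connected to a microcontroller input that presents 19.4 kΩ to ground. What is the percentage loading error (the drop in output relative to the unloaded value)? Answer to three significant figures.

The divider's output (Thévenin) resistance is R1‖R2 = 0.9981 kΩ.
Fractional drop under load = R_th/(R_th + R_L) = 0.9981 / (0.9981 + 19.4) = 0.04893.
So the output falls by 4.89 %.

4.89 %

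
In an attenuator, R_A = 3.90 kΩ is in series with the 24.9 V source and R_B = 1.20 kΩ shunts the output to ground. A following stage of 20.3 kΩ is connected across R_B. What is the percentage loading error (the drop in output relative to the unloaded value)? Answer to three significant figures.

4.32 %

The divider's output (Thévenin) resistance is R_A‖R_B = 0.9176 kΩ.
Fractional drop under load = R_th/(R_th + R_L) = 0.9176 / (0.9176 + 20.3) = 0.04325.
So the output falls by 4.32 %.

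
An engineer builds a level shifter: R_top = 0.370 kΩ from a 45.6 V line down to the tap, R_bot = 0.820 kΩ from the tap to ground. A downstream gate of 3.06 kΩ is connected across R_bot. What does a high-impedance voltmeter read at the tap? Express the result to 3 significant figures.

V_out ≈ 29.0 V

The load sits in parallel with R_bot: R_bot‖R_L = (820 × 3060) / (820 + 3060) = 646.7 Ω.
V_out = 45.6 × 646.7 / (370 + 646.7) = 45.6 × 646.7/1017 = 29.0 V.
(Unloaded it would have been 31.4 V.)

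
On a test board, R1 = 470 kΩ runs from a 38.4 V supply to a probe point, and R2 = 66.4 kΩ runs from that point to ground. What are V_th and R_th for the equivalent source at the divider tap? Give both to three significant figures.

V_th = 4.75 V, R_th = 58.2 kΩ

V_th is the open-circuit tap voltage: 38.4 × 66.4/(470 + 66.4) = 4.75 V.
With the supply zeroed, R1 and R2 appear in parallel from the tap: R_th = R1‖R2 = (470 × 66.4)/536.4 = 58.2 kΩ.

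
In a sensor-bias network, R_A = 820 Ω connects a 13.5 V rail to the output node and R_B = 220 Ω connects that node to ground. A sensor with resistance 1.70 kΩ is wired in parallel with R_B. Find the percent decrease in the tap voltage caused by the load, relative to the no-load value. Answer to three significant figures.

The divider's output (Thévenin) resistance is R_A‖R_B = 173.5 Ω.
Fractional drop under load = R_th/(R_th + R_L) = 173.5 / (173.5 + 1700) = 0.09259.
So the output falls by 9.26 %.

9.26 %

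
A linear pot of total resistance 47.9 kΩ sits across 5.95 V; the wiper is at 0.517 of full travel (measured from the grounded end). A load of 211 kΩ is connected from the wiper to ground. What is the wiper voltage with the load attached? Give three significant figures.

The wiper splits the pot into (1−α)R = 23.14 kΩ above and αR = 24.76 kΩ below.
Lower section ‖ load = 22.16 kΩ.
V_wiper = 5.95 × 22.16/(23.14 + 22.16) = 2.91 V.

V ≈ 2.91 V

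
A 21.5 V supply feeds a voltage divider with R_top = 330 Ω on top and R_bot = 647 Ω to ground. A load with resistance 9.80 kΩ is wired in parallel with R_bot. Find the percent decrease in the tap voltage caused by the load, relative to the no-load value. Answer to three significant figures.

The divider's output (Thévenin) resistance is R_top‖R_bot = 218.5 Ω.
Fractional drop under load = R_th/(R_th + R_L) = 218.5 / (218.5 + 9800) = 0.02181.
So the output falls by 2.18 %.

2.18 %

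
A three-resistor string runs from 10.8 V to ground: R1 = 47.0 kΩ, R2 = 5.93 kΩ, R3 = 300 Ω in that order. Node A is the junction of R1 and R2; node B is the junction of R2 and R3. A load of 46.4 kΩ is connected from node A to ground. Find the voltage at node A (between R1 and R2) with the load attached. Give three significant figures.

V ≈ 1.13 V

Below node A the series string R2+R3 = 6230 Ω sits in parallel with the 46400 Ω load: 5493 Ω.
V_A = 10.8 × 5493/(47000 + 5493) = 1.13 V.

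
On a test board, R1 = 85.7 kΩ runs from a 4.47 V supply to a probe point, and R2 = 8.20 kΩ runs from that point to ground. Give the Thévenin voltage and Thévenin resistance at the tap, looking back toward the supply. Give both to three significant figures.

V_th = 0.390 V, R_th = 7.48 kΩ

V_th is the open-circuit tap voltage: 4.47 × 8.20/(85.7 + 8.20) = 0.390 V.
With the supply zeroed, R1 and R2 appear in parallel from the tap: R_th = R1‖R2 = (85.7 × 8.20)/93.90 = 7.48 kΩ.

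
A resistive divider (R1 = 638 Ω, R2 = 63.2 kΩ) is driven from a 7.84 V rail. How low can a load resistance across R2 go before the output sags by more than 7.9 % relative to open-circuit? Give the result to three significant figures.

Output resistance R_th = R1‖R2 = (638 × 63200)/63840 = 631.6 Ω.
The fractional drop is R_th/(R_th + R_L); requiring this ≤ 0.0790 gives R_L ≥ R_th(1/0.0790 − 1) = 631.6 × 11.66 = 7.36 kΩ.

R_L(min) ≈ 7.36 kΩ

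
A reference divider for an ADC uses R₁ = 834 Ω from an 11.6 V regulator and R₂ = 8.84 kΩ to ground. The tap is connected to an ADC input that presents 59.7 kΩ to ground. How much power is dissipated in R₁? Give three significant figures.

P ≈ 1.54 mW

Total resistance from the source is R₁ + (R₂‖R_L) = 8534 Ω, so I = 11.6/8534 Ω = 1.359 mA.
P = I²·R₁ = (1.359 mA)² × 834 Ω = 1.54 mW.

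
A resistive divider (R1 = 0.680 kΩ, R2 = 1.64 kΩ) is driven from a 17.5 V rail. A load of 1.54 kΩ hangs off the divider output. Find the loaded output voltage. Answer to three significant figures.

V_out ≈ 9.43 V

The load sits in parallel with R2: R2‖R_L = (1640 × 1540) / (1640 + 1540) = 794.2 Ω.
V_out = 17.5 × 794.2 / (680 + 794.2) = 17.5 × 794.2/1474 = 9.43 V.
(Unloaded it would have been 12.4 V.)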